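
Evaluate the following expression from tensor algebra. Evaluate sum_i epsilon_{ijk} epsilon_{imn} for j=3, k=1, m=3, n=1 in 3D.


Using the identity: epsilon_{ijk} epsilon_{imn} = delta_{jm} delta_{kn} - delta_{jn} delta_{km}.
delta_{33} = 1
delta_{11} = 1
delta_{31} = 0
delta_{13} = 0
Result = 1 * 1 - 0 * 0 = 1 - 0 = 1

1


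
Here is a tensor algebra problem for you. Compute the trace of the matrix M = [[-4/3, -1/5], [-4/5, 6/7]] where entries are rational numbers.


The trace is the sum of diagonal entries.
Diagonal: M[1,1] = -4/3, M[2,2] = 6/7
Tr(M) = -4/3 + 6/7
Computing step by step:
After adding M[1,1]: -4/3
After adding M[2,2]: -10/21
Tr(M) = -10/21

-10/21


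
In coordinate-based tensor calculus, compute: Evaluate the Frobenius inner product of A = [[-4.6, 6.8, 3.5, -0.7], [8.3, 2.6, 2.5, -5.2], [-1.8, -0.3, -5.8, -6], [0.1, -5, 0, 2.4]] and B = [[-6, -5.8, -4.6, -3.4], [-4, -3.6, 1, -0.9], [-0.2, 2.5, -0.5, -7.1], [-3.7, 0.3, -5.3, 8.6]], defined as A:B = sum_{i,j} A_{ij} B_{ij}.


A:B = sum over all i,j of A_{ij} * B_{ij}.
Row 1: -4.6*-6=27.6, 6.8*-5.8=-39.44, 3.5*-4.6=-16.1, -0.7*-3.4=2.38 => row sum = -25.56
Row 2: 8.3*-4=-33.2, 2.6*-3.6=-9.36, 2.5*1=2.5, -5.2*-0.9=4.68 => row sum = -35.38
Row 3: -1.8*-0.2=0.36, -0.3*2.5=-0.75, -5.8*-0.5=2.9, -6*-7.1=42.6 => row sum = 45.11
Row 4: 0.1*-3.7=-0.37, -5*0.3=-1.5, 0*-5.3=0, 2.4*8.6=20.64 => row sum = 18.77
Total = -25.56 + -35.38 + 45.11 + 18.77 = 2.94

2.94


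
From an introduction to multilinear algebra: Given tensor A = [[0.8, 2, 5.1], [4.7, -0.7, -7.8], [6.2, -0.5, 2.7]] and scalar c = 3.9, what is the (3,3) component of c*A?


Scalar multiplication: (cA)_{ij} = c * A_{ij}.
c = 3.9
A_{33} = 2.7
(cA)_{33} = 3.9 * 2.7 = 10.53

10.53


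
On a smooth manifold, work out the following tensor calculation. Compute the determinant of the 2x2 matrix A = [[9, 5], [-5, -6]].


For a 2x2 matrix [[a, b], [c, d]], det = a*d - b*c.
a = 9, b = 5, c = -5, d = -6
a*d = 9 * -6 = -54
b*c = 5 * -5 = -25
det = -54 - -25 = -29

-29


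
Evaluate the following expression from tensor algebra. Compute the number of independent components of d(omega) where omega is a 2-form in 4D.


The exterior derivative of a p-form is a (p+1)-form.
Its number of independent components is C(n, p+1).
n = 4, p+1 = 3
C(4, 3) = 4

4


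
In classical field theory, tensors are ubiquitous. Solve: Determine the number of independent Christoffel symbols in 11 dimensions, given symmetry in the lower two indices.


Christoffel symbols Gamma^k_{ij} are symmetric in i,j, so there are d * d(d+1)/2 independent symbols.
d = 11
d(d+1)/2 = 11 * 12 / 2 = 66
Total = 11 * 66 = 726

726


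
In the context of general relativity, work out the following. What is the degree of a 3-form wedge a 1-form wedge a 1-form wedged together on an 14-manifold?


The degree of a wedge product is the sum of the degrees of the individual forms.
Degrees: 3, 1, 1
Total degree = 3 + 1 + 1 = 5

5


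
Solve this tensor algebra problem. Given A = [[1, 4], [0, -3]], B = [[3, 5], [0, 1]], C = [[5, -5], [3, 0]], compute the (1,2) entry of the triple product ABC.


(ABC)_{12} = sum_m (AB)_{1m} C_{m2}. First compute row 1 of AB.
(AB)_{11} = 1*3 + 4*0 = 3
(AB)_{12} = 1*5 + 4*1 = 9
Now contract with column 2 of C:
(AB)_{11} * C_{12} = 3 * -5 = -15
(AB)_{12} * C_{22} = 9 * 0 = 0
(ABC)_{12} = -15 + 0 = -15

-15


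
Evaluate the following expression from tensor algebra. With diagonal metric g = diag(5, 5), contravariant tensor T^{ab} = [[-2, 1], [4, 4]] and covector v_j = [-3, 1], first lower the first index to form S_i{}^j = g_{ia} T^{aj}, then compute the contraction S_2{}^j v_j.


Step 1: lower the first index. For a diagonal metric, g_{ia} T^{aj} = g_{ii} T^{ij} (no sum on i).
g_{22} = 5
S_2{}^1 = 5 * T^{21} = 5 * 4 = 20
S_2{}^2 = 5 * T^{22} = 5 * 4 = 20
Step 2: contract S_2{}^j with v_j.
S_2{}^1 * v_1 = 20 * -3 = -60
S_2{}^2 * v_2 = 20 * 1 = 20
Result = -60 + 20 = -40

-40


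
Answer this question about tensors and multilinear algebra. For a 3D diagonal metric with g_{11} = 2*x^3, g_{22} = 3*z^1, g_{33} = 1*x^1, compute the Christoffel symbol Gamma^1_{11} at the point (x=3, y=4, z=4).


For a diagonal metric, Gamma^k_{ij} = (1/2) g^{kk} (dg_{ik}/dx_j + dg_{jk}/dx_i - dg_{ij}/dx_k).
The metric is diagonal, so g_{ab} = 0 for a != b.
At the given point: g_{11} = 54, g_{22} = 12, g_{33} = 3
g^{11} = 1/54
dg_{11}/dx_1 = dg_{11}/dx_1 = 54
dg_{11}/dx_1 = dg_{11}/dx_1 = 54
dg_{11}/dx_1 = dg_{11}/dx_1 = 54
Numerator = 54 + 54 - 54 = 54
Gamma^1_{11} = 54 / (2 * 54) = 1/2

1/2


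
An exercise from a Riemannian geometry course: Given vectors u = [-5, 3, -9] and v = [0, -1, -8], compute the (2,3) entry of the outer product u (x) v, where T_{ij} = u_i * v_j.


The outer product entry T_{ij} = u_i * v_j.
We need i=2, j=3.
u_2 = 3, v_3 = -8
T_{2,3} = 3 * -8 = -24

-24


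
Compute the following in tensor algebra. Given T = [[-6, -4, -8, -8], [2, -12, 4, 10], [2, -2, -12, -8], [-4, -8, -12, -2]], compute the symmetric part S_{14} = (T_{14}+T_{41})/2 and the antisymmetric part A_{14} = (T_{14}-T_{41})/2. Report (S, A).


T_{14} = -8
T_{41} = -4
S_{14} = (-8 + -4)/2 = -12/2 = -6
A_{14} = (-8 - -4)/2 = -4/2 = -2
Check: S + A = -6 + -2 = -8 = T_{14}.

(-6, -2)


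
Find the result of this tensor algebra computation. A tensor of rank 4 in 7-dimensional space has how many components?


The number of components of a rank-r tensor in d dimensions is d^r.
Here d = 7 and r = 4.
7^4 = 2401

2401


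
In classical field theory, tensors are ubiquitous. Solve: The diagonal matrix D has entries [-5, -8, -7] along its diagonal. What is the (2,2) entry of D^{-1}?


For a diagonal matrix, the inverse has entries (D^{-1})_{ii} = 1/d_{ii}.
The diagonal entries are: d_{11} = -5, d_{22} = -8, d_{33} = -7
We need (D^{-1})_{22} = 1/d_{22} = 1/-8 = -1/8

-1/8


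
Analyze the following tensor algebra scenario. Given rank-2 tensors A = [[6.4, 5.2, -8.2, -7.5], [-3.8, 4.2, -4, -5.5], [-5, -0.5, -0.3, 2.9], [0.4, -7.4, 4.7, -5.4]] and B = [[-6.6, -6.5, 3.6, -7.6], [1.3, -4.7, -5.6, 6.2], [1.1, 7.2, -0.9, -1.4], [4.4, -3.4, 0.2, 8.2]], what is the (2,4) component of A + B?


Tensor addition is component-wise: (A + B)_{ij} = A_{ij} + B_{ij}.
A_{24} = -5.5
B_{24} = 6.2
(A + B)_{24} = -5.5 + 6.2 = 0.7

0.7


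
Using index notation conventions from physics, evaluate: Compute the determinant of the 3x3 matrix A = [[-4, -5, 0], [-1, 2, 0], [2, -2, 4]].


Expanding along the first row, det(A) = a11*M_11 - a12*M_12 + a13*M_13, where M_1j is the (1,j) minor.
Minor M_11 = 2*4 - 0*-2 = 8
Minor M_12 = -1*4 - 0*2 = -4
Minor M_13 = -1*-2 - 2*2 = -2
det = -4*(8) - -5*(-4) + 0*(-2)
    = -32 - 20 + 0
    = -52

-52


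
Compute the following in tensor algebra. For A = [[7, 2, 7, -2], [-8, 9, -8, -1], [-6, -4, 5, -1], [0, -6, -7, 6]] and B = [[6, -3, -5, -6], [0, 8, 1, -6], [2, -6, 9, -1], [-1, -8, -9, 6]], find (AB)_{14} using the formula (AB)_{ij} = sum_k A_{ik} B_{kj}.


(AB)_{ij} = sum_k A_{ik} B_{kj}.
For i=1, j=4:
A_{11} * B_{14} = 7 * -6 = -42
A_{12} * B_{24} = 2 * -6 = -12
A_{13} * B_{34} = 7 * -1 = -7
A_{14} * B_{44} = -2 * 6 = -12
Sum = -42 + -12 + -7 + -12 = -73

-73


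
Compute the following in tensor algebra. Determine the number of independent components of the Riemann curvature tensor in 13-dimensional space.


The Riemann tensor in d dimensions has d^2(d^2 - 1)/12 independent components.
d = 13, so d^2 = 169
d^2 - 1 = 168
d^2(d^2 - 1) = 169 * 168 = 28392
Divide by 12: 28392 / 12 = 2366

2366


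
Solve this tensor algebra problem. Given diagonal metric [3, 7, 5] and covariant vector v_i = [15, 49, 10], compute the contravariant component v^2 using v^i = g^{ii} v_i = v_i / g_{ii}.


To raise an index with a diagonal metric: v^i = v_i / g_{ii}.
For index 2: v_2 = 49, g_{22} = 7
v^2 = 49 / 7 = 7

7


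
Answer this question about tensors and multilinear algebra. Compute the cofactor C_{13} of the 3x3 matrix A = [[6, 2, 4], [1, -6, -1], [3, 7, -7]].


To find cofactor C_{13}, delete row 1 and column 3.
The resulting 2x2 submatrix is: [[1, -6], [3, 7]]
Minor M_{13} = 1*7 - -6*3
  = 7 - -18 = 25
Sign = (-1)^(1+3) = (-1)^4 = 1
Cofactor C_{13} = 1 * 25 = 25

25


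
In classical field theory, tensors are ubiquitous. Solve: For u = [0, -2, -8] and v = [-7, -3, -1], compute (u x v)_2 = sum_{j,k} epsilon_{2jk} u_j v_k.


(u x v)_2 = sum_{j,k} epsilon_{2jk} u_j v_k. Only permutations of (1,2,3) contribute; the two non-zero terms are:
eps_{213} u_1 v_3 = -1 * 0 * -1 = 0
eps_{231} u_3 v_1 = 1 * -8 * -7 = 56
(u x v)_2 = 56

56


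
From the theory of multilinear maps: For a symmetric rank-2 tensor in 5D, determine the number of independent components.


A symmetric rank-2 tensor in d dimensions has d(d+1)/2 independent components.
d = 5
d(d+1)/2 = 5 * 6 / 2 = 30 / 2 = 15

15


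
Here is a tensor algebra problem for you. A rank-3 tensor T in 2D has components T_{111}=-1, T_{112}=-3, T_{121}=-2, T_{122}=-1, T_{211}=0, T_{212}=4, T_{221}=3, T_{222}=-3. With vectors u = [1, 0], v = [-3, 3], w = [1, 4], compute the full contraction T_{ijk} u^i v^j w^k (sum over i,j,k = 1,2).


S = sum over i,j,k of T_{ijk} u_i v_j w_k. Expanding all 8 terms:
T_{111}*u_1*v_1*w_1 = -1*1*-3*1 = 3  (running total: 3)
T_{112}*u_1*v_1*w_2 = -3*1*-3*4 = 36  (running total: 39)
T_{121}*u_1*v_2*w_1 = -2*1*3*1 = -6  (running total: 33)
T_{122}*u_1*v_2*w_2 = -1*1*3*4 = -12  (running total: 21)
T_{211}*u_2*v_1*w_1 = 0*0*-3*1 = 0  (running total: 21)
T_{212}*u_2*v_1*w_2 = 4*0*-3*4 = 0  (running total: 21)
T_{221}*u_2*v_2*w_1 = 3*0*3*1 = 0  (running total: 21)
T_{222}*u_2*v_2*w_2 = -3*0*3*4 = 0  (running total: 21)
S = 21

21


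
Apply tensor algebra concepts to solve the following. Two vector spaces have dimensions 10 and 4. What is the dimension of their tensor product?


The dimension of a tensor product is the product of dimensions.
dim(V) = 10, dim(W) = 4
dim(V (x) W) = 10 * 4 = 40

40


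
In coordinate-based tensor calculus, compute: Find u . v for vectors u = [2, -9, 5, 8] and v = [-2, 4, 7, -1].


The inner product u . v = sum of u_i * v_i.
Term-by-term: 2 * -2, -9 * 4, 5 * 7, 8 * -1
Products: -4, -36, 35, -8
Sum = -4 + -36 + 35 + -8 = -13

-13


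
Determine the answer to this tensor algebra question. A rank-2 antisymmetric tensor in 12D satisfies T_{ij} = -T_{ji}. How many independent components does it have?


An antisymmetric rank-2 tensor satisfies A_{ij} = -A_{ji}, so diagonal entries are zero.
The independent components are the upper-triangular entries: C(n, 2) = n(n-1)/2.
n = 12
C(12, 2) = 12 * 11 / 2 = 132 / 2 = 66

66


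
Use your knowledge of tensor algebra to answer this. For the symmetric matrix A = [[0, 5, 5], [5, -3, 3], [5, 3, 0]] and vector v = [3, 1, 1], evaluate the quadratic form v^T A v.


First compute Av:
(Av)_1 = 0*3 + 5*1 + 5*1 = 10
(Av)_2 = 5*3 + -3*1 + 3*1 = 15
(Av)_3 = 5*3 + 3*1 + 0*1 = 18
Av = [10, 15, 18]
Then v^T (Av) = 3*10 + 1*15 + 1*18
= 30 + 15 + 18 = 63

63


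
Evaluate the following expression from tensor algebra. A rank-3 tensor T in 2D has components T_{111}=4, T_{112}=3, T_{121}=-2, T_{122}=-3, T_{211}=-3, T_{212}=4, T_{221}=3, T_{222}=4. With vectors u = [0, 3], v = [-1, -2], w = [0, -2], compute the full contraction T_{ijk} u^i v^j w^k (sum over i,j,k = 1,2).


S = sum over i,j,k of T_{ijk} u_i v_j w_k. Expanding all 8 terms:
T_{111}*u_1*v_1*w_1 = 4*0*-1*0 = 0  (running total: 0)
T_{112}*u_1*v_1*w_2 = 3*0*-1*-2 = 0  (running total: 0)
T_{121}*u_1*v_2*w_1 = -2*0*-2*0 = 0  (running total: 0)
T_{122}*u_1*v_2*w_2 = -3*0*-2*-2 = 0  (running total: 0)
T_{211}*u_2*v_1*w_1 = -3*3*-1*0 = 0  (running total: 0)
T_{212}*u_2*v_1*w_2 = 4*3*-1*-2 = 24  (running total: 24)
T_{221}*u_2*v_2*w_1 = 3*3*-2*0 = 0  (running total: 24)
T_{222}*u_2*v_2*w_2 = 4*3*-2*-2 = 48  (running total: 72)
S = 72

72


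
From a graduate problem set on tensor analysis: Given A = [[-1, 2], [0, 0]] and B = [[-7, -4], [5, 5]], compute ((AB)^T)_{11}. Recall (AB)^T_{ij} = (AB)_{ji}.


(AB)^T_{ij} = (AB)_{ji} = sum_k A_{jk} B_{ki}.
For i=1, j=1 we need (AB)_{11}:
A_{11} * B_{11} = -1 * -7 = 7
A_{12} * B_{21} = 2 * 5 = 10
Sum = 7 + 10 = 17

17


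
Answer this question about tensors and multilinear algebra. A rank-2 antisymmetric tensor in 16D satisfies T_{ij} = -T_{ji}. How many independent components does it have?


An antisymmetric rank-2 tensor satisfies A_{ij} = -A_{ji}, so diagonal entries are zero.
The independent components are the upper-triangular entries: C(n, 2) = n(n-1)/2.
n = 16
C(16, 2) = 16 * 15 / 2 = 240 / 2 = 120

120


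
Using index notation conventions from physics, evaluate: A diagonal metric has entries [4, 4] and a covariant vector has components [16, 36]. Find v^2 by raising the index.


To raise an index with a diagonal metric: v^i = v_i / g_{ii}.
For index 2: v_2 = 36, g_{22} = 4
v^2 = 36 / 4 = 9

9


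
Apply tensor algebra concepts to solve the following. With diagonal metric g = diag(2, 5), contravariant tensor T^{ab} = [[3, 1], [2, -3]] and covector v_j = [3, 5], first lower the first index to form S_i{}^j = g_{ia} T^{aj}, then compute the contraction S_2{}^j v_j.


Step 1: lower the first index. For a diagonal metric, g_{ia} T^{aj} = g_{ii} T^{ij} (no sum on i).
g_{22} = 5
S_2{}^1 = 5 * T^{21} = 5 * 2 = 10
S_2{}^2 = 5 * T^{22} = 5 * -3 = -15
Step 2: contract S_2{}^j with v_j.
S_2{}^1 * v_1 = 10 * 3 = 30
S_2{}^2 * v_2 = -15 * 5 = -75
Result = 30 + -75 = -45

-45


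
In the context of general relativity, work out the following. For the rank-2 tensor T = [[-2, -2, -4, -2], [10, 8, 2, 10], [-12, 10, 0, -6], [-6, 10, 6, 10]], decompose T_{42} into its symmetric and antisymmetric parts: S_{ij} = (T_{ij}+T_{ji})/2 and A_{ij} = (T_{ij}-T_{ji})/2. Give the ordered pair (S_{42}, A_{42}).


T_{42} = 10
T_{24} = 10
S_{42} = (10 + 10)/2 = 20/2 = 10
A_{42} = (10 - 10)/2 = 0/2 = 0
Check: S + A = 10 + 0 = 10 = T_{42}.

(10, 0)


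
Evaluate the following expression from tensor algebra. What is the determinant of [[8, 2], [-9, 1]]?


For a 2x2 matrix [[a, b], [c, d]], det = a*d - b*c.
a = 8, b = 2, c = -9, d = 1
a*d = 8 * 1 = 8
b*c = 2 * -9 = -18
det = 8 - -18 = 26

26


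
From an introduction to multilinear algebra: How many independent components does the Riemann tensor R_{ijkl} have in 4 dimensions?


The Riemann tensor in d dimensions has d^2(d^2 - 1)/12 independent components.
d = 4, so d^2 = 16
d^2 - 1 = 15
d^2(d^2 - 1) = 16 * 15 = 240
Divide by 12: 240 / 12 = 20

20


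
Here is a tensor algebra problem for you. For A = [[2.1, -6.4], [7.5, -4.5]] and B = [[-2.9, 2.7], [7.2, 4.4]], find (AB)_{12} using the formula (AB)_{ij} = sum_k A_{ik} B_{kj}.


(AB)_{ij} = sum_k A_{ik} B_{kj}.
For i=1, j=2:
A_{11} * B_{12} = 2.1 * 2.7 = 5.67
A_{12} * B_{22} = -6.4 * 4.4 = -28.16
Sum = 5.67 + -28.16 = -22.49

-22.49


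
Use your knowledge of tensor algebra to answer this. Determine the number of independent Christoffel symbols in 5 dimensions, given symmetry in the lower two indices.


Christoffel symbols Gamma^k_{ij} are symmetric in i,j, so there are d * d(d+1)/2 independent symbols.
d = 5
d(d+1)/2 = 5 * 6 / 2 = 15
Total = 5 * 15 = 75

75


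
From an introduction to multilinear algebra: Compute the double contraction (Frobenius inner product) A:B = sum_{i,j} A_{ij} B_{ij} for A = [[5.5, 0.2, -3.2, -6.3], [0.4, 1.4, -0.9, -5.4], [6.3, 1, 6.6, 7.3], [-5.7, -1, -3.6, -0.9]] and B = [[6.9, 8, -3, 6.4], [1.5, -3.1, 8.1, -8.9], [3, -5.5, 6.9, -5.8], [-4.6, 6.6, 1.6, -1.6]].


A:B = sum over all i,j of A_{ij} * B_{ij}.
Row 1: 5.5*6.9=37.95, 0.2*8=1.6, -3.2*-3=9.6, -6.3*6.4=-40.32 => row sum = 8.83
Row 2: 0.4*1.5=0.6, 1.4*-3.1=-4.34, -0.9*8.1=-7.29, -5.4*-8.9=48.06 => row sum = 37.03
Row 3: 6.3*3=18.9, 1*-5.5=-5.5, 6.6*6.9=45.54, 7.3*-5.8=-42.34 => row sum = 16.6
Row 4: -5.7*-4.6=26.22, -1*6.6=-6.6, -3.6*1.6=-5.76, -0.9*-1.6=1.44 => row sum = 15.3
Total = 8.83 + 37.03 + 16.6 + 15.3 = 77.76

77.76


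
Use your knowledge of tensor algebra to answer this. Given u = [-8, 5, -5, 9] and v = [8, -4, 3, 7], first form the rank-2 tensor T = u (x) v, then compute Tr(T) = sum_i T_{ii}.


The outer product gives T_{ij} = u_i v_j.
The trace (contraction) is Tr(T) = sum_i T_{ii} = sum_i u_i v_i.
Diagonal entries:
T_{11} = u_1 * v_1 = -8 * 8 = -64
T_{22} = u_2 * v_2 = 5 * -4 = -20
T_{33} = u_3 * v_3 = -5 * 3 = -15
T_{44} = u_4 * v_4 = 9 * 7 = 63
Tr(T) = -64 + -20 + -15 + 63 = -36

-36


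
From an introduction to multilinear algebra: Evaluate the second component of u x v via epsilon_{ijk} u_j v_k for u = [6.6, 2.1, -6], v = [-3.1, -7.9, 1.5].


(u x v)_2 = sum_{j,k} epsilon_{2jk} u_j v_k. Only permutations of (1,2,3) contribute; the two non-zero terms are:
eps_{213} u_1 v_3 = -1 * 6.6 * 1.5 = -9.9
eps_{231} u_3 v_1 = 1 * -6 * -3.1 = 18.6
(u x v)_2 = 8.7

8.7


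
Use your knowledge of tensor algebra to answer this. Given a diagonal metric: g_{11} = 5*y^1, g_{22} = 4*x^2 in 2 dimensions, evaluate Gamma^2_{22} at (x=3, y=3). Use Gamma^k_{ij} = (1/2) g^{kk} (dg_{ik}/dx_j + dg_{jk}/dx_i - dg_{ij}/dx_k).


For a diagonal metric, Gamma^k_{ij} = (1/2) g^{kk} (dg_{ik}/dx_j + dg_{jk}/dx_i - dg_{ij}/dx_k).
The metric is diagonal, so g_{ab} = 0 for a != b.
At the given point: g_{11} = 15, g_{22} = 36
g^{22} = 1/36
dg_{22}/dx_2 = dg_{22}/dx_2 = 0
dg_{22}/dx_2 = dg_{22}/dx_2 = 0
dg_{22}/dx_2 = dg_{22}/dx_2 = 0
Numerator = 0 + 0 - 0 = 0
Gamma^2_{22} = 0 / (2 * 36) = 0

0


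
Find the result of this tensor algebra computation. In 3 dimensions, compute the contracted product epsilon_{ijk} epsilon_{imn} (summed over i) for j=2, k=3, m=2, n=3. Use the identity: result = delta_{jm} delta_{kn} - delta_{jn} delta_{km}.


Using the identity: epsilon_{ijk} epsilon_{imn} = delta_{jm} delta_{kn} - delta_{jn} delta_{km}.
delta_{22} = 1
delta_{33} = 1
delta_{23} = 0
delta_{32} = 0
Result = 1 * 1 - 0 * 0 = 1 - 0 = 1

1


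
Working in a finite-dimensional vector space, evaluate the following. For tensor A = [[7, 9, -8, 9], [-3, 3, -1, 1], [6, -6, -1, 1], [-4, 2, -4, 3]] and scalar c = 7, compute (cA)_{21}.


Scalar multiplication: (cA)_{ij} = c * A_{ij}.
c = 7
A_{21} = -3
(cA)_{21} = 7 * -3 = -21

-21


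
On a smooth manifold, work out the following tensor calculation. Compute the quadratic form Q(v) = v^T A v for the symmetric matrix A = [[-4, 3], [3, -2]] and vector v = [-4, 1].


First compute Av:
(Av)_1 = -4*-4 + 3*1 = 19
(Av)_2 = 3*-4 + -2*1 = -14
Av = [19, -14]
Then v^T (Av) = -4*19 + 1*-14
= -76 + -14 = -90

-90


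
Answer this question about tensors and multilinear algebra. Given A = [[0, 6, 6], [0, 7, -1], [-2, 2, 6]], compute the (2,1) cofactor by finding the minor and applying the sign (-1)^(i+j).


To find cofactor C_{21}, delete row 2 and column 1.
The resulting 2x2 submatrix is: [[6, 6], [2, 6]]
Minor M_{21} = 6*6 - 6*2
  = 36 - 12 = 24
Sign = (-1)^(2+1) = (-1)^3 = -1
Cofactor C_{21} = -1 * 24 = -24

-24


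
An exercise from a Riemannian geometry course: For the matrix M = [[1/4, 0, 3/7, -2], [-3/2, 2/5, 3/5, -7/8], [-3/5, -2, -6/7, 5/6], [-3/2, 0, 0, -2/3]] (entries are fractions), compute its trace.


The trace is the sum of diagonal entries.
Diagonal: M[1,1] = 1/4, M[2,2] = 2/5, M[3,3] = -6/7, M[4,4] = -2/3
Tr(M) = 1/4 + 2/5 + -6/7 + -2/3
Computing step by step:
After adding M[1,1]: 1/4
After adding M[2,2]: 13/20
After adding M[3,3]: -29/140
After adding M[4,4]: -367/420
Tr(M) = -367/420

-367/420


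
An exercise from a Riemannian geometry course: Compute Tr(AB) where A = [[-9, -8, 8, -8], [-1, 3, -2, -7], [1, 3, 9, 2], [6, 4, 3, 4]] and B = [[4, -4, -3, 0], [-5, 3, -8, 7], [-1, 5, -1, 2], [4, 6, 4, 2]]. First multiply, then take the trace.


Tr(AB) = sum_i (AB)_{ii} where (AB)_{ii} = sum_k A_{ik} B_{ki}.
(AB)_{11} = -9*4 + -8*-5 + 8*-1 + -8*4 = -36
(AB)_{22} = -1*-4 + 3*3 + -2*5 + -7*6 = -39
(AB)_{33} = 1*-3 + 3*-8 + 9*-1 + 2*4 = -28
(AB)_{44} = 6*0 + 4*7 + 3*2 + 4*2 = 42
Tr(AB) = -36 + -39 + -28 + 42 = -61

-61


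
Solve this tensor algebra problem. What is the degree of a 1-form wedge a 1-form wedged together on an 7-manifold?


The degree of a wedge product is the sum of the degrees of the individual forms.
Degrees: 1, 1
Total degree = 1 + 1 = 2

2


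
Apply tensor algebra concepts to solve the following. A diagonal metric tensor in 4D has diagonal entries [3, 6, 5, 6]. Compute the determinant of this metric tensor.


For a diagonal metric, the determinant is the product of diagonal entries.
Diagonal entries: 3, 6, 5, 6
det(g) = 3 * 6 * 5 * 6 = 540

540


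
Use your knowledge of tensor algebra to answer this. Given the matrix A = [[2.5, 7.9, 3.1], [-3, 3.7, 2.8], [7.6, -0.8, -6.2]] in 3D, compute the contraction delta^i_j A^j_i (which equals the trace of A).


The contraction (trace) of a rank-2 tensor is the sum of its diagonal elements.
Diagonal entries: A[1,1] = 2.5, A[2,2] = 3.7, A[3,3] = -6.2
Tr(A) = 2.5 + 3.7 + -6.2 = 0

0


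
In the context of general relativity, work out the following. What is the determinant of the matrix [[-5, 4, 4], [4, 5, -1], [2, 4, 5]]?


Expanding along the first row, det(A) = a11*M_11 - a12*M_12 + a13*M_13, where M_1j is the (1,j) minor.
Minor M_11 = 5*5 - -1*4 = 29
Minor M_12 = 4*5 - -1*2 = 22
Minor M_13 = 4*4 - 5*2 = 6
det = -5*(29) - 4*(22) + 4*(6)
    = -145 - 88 + 24
    = -209

-209


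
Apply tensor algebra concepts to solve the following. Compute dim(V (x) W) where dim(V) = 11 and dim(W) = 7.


The dimension of a tensor product is the product of dimensions.
dim(V) = 11, dim(W) = 7
dim(V (x) W) = 11 * 7 = 77

77


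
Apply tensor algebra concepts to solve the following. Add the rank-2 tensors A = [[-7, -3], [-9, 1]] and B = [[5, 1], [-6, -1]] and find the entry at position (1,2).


Tensor addition is component-wise: (A + B)_{ij} = A_{ij} + B_{ij}.
A_{12} = -3
B_{12} = 1
(A + B)_{12} = -3 + 1 = -2

-2


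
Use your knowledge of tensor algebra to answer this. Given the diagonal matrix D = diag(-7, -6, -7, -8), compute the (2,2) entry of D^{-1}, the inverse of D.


For a diagonal matrix, the inverse has entries (D^{-1})_{ii} = 1/d_{ii}.
The diagonal entries are: d_{11} = -7, d_{22} = -6, d_{33} = -7, d_{44} = -8
We need (D^{-1})_{22} = 1/d_{22} = 1/-6 = -1/6

-1/6


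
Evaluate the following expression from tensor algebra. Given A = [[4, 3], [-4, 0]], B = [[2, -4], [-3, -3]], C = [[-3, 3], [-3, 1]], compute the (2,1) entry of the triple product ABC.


(ABC)_{21} = sum_m (AB)_{2m} C_{m1}. First compute row 2 of AB.
(AB)_{21} = -4*2 + 0*-3 = -8
(AB)_{22} = -4*-4 + 0*-3 = 16
Now contract with column 1 of C:
(AB)_{21} * C_{11} = -8 * -3 = 24
(AB)_{22} * C_{21} = 16 * -3 = -48
(ABC)_{21} = 24 + -48 = -24

-24


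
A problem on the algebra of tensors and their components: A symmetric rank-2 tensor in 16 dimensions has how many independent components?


A symmetric rank-2 tensor in d dimensions has d(d+1)/2 independent components.
d = 16
d(d+1)/2 = 16 * 17 / 2 = 272 / 2 = 136

136


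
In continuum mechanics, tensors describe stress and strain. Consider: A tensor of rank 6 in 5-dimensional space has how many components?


The number of components of a rank-r tensor in d dimensions is d^r.
Here d = 5 and r = 6.
5^6 = 15625

15625


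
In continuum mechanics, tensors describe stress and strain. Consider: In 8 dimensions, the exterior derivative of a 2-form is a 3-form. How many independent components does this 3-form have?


The exterior derivative of a p-form is a (p+1)-form.
Its number of independent components is C(n, p+1).
n = 8, p+1 = 3
C(8, 3) = 56

56


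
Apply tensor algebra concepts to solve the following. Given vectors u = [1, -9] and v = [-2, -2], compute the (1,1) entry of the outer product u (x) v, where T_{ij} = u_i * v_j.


The outer product entry T_{ij} = u_i * v_j.
We need i=1, j=1.
u_1 = 1, v_1 = -2
T_{1,1} = 1 * -2 = -2

-2


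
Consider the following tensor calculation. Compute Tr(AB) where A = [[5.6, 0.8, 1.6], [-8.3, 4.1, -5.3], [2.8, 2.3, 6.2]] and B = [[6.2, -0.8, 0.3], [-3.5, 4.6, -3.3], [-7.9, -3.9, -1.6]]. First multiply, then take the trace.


Tr(AB) = sum_i (AB)_{ii} where (AB)_{ii} = sum_k A_{ik} B_{ki}.
(AB)_{11} = 5.6*6.2 + 0.8*-3.5 + 1.6*-7.9 = 19.28
(AB)_{22} = -8.3*-0.8 + 4.1*4.6 + -5.3*-3.9 = 46.17
(AB)_{33} = 2.8*0.3 + 2.3*-3.3 + 6.2*-1.6 = -16.67
Tr(AB) = 19.28 + 46.17 + -16.67 = 48.78

48.78


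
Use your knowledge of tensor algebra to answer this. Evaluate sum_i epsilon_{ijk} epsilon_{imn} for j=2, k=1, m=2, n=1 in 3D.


Using the identity: epsilon_{ijk} epsilon_{imn} = delta_{jm} delta_{kn} - delta_{jn} delta_{km}.
delta_{22} = 1
delta_{11} = 1
delta_{21} = 0
delta_{12} = 0
Result = 1 * 1 - 0 * 0 = 1 - 0 = 1

1


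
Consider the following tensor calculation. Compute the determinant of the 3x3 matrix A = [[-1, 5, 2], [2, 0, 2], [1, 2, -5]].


Expanding along the first row, det(A) = a11*M_11 - a12*M_12 + a13*M_13, where M_1j is the (1,j) minor.
Minor M_11 = 0*-5 - 2*2 = -4
Minor M_12 = 2*-5 - 2*1 = -12
Minor M_13 = 2*2 - 0*1 = 4
det = -1*(-4) - 5*(-12) + 2*(4)
    = 4 - -60 + 8
    = 72

72


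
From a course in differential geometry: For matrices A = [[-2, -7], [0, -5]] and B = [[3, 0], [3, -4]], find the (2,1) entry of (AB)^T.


(AB)^T_{ij} = (AB)_{ji} = sum_k A_{jk} B_{ki}.
For i=2, j=1 we need (AB)_{12}:
A_{11} * B_{12} = -2 * 0 = 0
A_{12} * B_{22} = -7 * -4 = 28
Sum = 0 + 28 = 28

28


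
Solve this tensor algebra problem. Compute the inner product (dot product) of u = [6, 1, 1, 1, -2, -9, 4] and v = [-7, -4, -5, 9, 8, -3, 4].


The inner product u . v = sum of u_i * v_i.
Term-by-term: 6 * -7, 1 * -4, 1 * -5, 1 * 9, -2 * 8, -9 * -3, 4 * 4
Products: -42, -4, -5, 9, -16, 27, 16
Sum = -42 + -4 + -5 + 9 + -16 + 27 + 16 = -15

-15


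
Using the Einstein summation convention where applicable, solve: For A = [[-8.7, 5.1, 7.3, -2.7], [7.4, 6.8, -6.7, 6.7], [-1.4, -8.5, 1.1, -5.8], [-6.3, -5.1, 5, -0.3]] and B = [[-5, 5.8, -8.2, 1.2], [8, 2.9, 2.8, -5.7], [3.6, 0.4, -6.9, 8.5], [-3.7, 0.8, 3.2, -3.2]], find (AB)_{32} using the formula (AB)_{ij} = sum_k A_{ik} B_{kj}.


(AB)_{ij} = sum_k A_{ik} B_{kj}.
For i=3, j=2:
A_{31} * B_{12} = -1.4 * 5.8 = -8.12
A_{32} * B_{22} = -8.5 * 2.9 = -24.65
A_{33} * B_{32} = 1.1 * 0.4 = 0.44
A_{34} * B_{42} = -5.8 * 0.8 = -4.64
Sum = -8.12 + -24.65 + 0.44 + -4.64 = -36.97

-36.97


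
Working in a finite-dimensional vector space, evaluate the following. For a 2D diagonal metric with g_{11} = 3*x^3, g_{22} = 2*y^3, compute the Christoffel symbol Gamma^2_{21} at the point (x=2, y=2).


For a diagonal metric, Gamma^k_{ij} = (1/2) g^{kk} (dg_{ik}/dx_j + dg_{jk}/dx_i - dg_{ij}/dx_k).
The metric is diagonal, so g_{ab} = 0 for a != b.
At the given point: g_{11} = 24, g_{22} = 16
g^{22} = 1/16
dg_{22}/dx_1 = dg_{22}/dx_1 = 0
dg_{12}/dx_2 = 0 (off-diagonal)
dg_{21}/dx_2 = 0 (off-diagonal)
Numerator = 0 + 0 - 0 = 0
Gamma^2_{21} = 0 / (2 * 16) = 0

0


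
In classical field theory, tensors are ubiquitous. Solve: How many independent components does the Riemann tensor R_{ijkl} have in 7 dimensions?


The Riemann tensor in d dimensions has d^2(d^2 - 1)/12 independent components.
d = 7, so d^2 = 49
d^2 - 1 = 48
d^2(d^2 - 1) = 49 * 48 = 2352
Divide by 12: 2352 / 12 = 196

196


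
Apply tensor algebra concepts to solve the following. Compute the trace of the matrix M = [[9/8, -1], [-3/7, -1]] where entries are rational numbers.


The trace is the sum of diagonal entries.
Diagonal: M[1,1] = 9/8, M[2,2] = -1
Tr(M) = 9/8 + -1
Computing step by step:
After adding M[1,1]: 9/8
After adding M[2,2]: 1/8
Tr(M) = 1/8

1/8


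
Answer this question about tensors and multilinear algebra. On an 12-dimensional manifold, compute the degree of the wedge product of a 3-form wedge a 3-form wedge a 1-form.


The degree of a wedge product is the sum of the degrees of the individual forms.
Degrees: 3, 3, 1
Total degree = 3 + 3 + 1 = 7

7


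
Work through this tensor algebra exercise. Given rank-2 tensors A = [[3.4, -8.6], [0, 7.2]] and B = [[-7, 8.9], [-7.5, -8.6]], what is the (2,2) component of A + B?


Tensor addition is component-wise: (A + B)_{ij} = A_{ij} + B_{ij}.
A_{22} = 7.2
B_{22} = -8.6
(A + B)_{22} = 7.2 + -8.6 = -1.4

-1.4


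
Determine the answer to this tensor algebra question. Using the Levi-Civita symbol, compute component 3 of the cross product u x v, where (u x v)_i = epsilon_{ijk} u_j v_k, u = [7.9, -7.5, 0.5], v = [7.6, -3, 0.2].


(u x v)_3 = sum_{j,k} epsilon_{3jk} u_j v_k. Only permutations of (1,2,3) contribute; the two non-zero terms are:
eps_{312} u_1 v_2 = 1 * 7.9 * -3 = -23.7
eps_{321} u_2 v_1 = -1 * -7.5 * 7.6 = 57
(u x v)_3 = 33.3

33.3


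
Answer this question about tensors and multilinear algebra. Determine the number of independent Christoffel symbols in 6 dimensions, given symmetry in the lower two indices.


Christoffel symbols Gamma^k_{ij} are symmetric in i,j, so there are d * d(d+1)/2 independent symbols.
d = 6
d(d+1)/2 = 6 * 7 / 2 = 21
Total = 6 * 21 = 126

126


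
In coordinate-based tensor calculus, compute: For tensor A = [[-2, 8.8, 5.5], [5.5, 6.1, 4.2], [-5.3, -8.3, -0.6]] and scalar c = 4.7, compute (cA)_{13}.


Scalar multiplication: (cA)_{ij} = c * A_{ij}.
c = 4.7
A_{13} = 5.5
(cA)_{13} = 4.7 * 5.5 = 25.85

25.85


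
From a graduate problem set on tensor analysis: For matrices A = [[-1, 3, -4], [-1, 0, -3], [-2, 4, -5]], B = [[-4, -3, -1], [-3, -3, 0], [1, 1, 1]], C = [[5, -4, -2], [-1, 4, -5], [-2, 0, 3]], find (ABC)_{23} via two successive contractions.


(ABC)_{23} = sum_m (AB)_{2m} C_{m3}. First compute row 2 of AB.
(AB)_{21} = -1*-4 + 0*-3 + -3*1 = 1
(AB)_{22} = -1*-3 + 0*-3 + -3*1 = 0
(AB)_{23} = -1*-1 + 0*0 + -3*1 = -2
Now contract with column 3 of C:
(AB)_{21} * C_{13} = 1 * -2 = -2
(AB)_{22} * C_{23} = 0 * -5 = 0
(AB)_{23} * C_{33} = -2 * 3 = -6
(ABC)_{23} = -2 + 0 + -6 = -8

-8


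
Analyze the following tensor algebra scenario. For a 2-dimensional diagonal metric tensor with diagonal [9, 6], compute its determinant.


For a diagonal metric, the determinant is the product of diagonal entries.
Diagonal entries: 9, 6
det(g) = 9 * 6 = 54

54


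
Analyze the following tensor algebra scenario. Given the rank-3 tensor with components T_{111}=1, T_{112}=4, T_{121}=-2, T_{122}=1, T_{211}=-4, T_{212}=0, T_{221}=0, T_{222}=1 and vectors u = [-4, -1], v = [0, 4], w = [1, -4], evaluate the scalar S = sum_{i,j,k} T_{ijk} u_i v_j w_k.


S = sum over i,j,k of T_{ijk} u_i v_j w_k. Expanding all 8 terms:
T_{111}*u_1*v_1*w_1 = 1*-4*0*1 = 0  (running total: 0)
T_{112}*u_1*v_1*w_2 = 4*-4*0*-4 = 0  (running total: 0)
T_{121}*u_1*v_2*w_1 = -2*-4*4*1 = 32  (running total: 32)
T_{122}*u_1*v_2*w_2 = 1*-4*4*-4 = 64  (running total: 96)
T_{211}*u_2*v_1*w_1 = -4*-1*0*1 = 0  (running total: 96)
T_{212}*u_2*v_1*w_2 = 0*-1*0*-4 = 0  (running total: 96)
T_{221}*u_2*v_2*w_1 = 0*-1*4*1 = 0  (running total: 96)
T_{222}*u_2*v_2*w_2 = 1*-1*4*-4 = 16  (running total: 112)
S = 112

112


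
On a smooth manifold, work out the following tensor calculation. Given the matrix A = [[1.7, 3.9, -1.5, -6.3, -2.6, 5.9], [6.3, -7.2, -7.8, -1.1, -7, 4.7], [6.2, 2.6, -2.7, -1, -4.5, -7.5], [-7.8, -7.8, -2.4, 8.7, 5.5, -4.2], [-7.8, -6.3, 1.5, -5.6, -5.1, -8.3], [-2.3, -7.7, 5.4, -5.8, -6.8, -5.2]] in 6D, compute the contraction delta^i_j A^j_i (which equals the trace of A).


The contraction (trace) of a rank-2 tensor is the sum of its diagonal elements.
Diagonal entries: A[1,1] = 1.7, A[2,2] = -7.2, A[3,3] = -2.7, A[4,4] = 8.7, A[5,5] = -5.1, A[6,6] = -5.2
Tr(A) = 1.7 + -7.2 + -2.7 + 8.7 + -5.1 + -5.2 = -9.8

-9.8


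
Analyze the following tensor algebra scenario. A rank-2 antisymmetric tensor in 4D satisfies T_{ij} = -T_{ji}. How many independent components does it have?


An antisymmetric rank-2 tensor satisfies A_{ij} = -A_{ji}, so diagonal entries are zero.
The independent components are the upper-triangular entries: C(n, 2) = n(n-1)/2.
n = 4
C(4, 2) = 4 * 3 / 2 = 12 / 2 = 6

6


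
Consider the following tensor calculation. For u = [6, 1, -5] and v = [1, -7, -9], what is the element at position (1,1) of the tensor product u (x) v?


The outer product entry T_{ij} = u_i * v_j.
We need i=1, j=1.
u_1 = 6, v_1 = 1
T_{1,1} = 6 * 1 = 6

6


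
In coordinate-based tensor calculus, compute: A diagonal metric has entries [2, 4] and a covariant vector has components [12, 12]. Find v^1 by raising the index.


To raise an index with a diagonal metric: v^i = v_i / g_{ii}.
For index 1: v_1 = 12, g_{11} = 2
v^1 = 12 / 2 = 6

6


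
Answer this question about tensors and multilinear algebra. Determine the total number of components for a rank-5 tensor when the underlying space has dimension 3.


The number of components of a rank-r tensor in d dimensions is d^r.
Here d = 3 and r = 5.
3^5 = 243

243


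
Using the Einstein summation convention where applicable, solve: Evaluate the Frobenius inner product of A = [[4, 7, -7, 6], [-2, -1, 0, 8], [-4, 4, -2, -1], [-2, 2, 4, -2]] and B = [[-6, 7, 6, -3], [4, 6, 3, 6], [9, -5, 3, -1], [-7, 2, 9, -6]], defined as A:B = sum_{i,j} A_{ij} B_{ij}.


A:B = sum over all i,j of A_{ij} * B_{ij}.
Row 1: 4*-6=-24, 7*7=49, -7*6=-42, 6*-3=-18 => row sum = -35
Row 2: -2*4=-8, -1*6=-6, 0*3=0, 8*6=48 => row sum = 34
Row 3: -4*9=-36, 4*-5=-20, -2*3=-6, -1*-1=1 => row sum = -61
Row 4: -2*-7=14, 2*2=4, 4*9=36, -2*-6=12 => row sum = 66
Total = -35 + 34 + -61 + 66 = 4

4


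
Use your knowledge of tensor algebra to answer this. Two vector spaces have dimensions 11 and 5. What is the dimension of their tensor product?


The dimension of a tensor product is the product of dimensions.
dim(V) = 11, dim(W) = 5
dim(V (x) W) = 11 * 5 = 55

55


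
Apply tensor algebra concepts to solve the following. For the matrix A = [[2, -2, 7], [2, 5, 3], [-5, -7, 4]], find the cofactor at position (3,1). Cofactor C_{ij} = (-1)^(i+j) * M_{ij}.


To find cofactor C_{31}, delete row 3 and column 1.
The resulting 2x2 submatrix is: [[-2, 7], [5, 3]]
Minor M_{31} = -2*3 - 7*5
  = -6 - 35 = -41
Sign = (-1)^(3+1) = (-1)^4 = 1
Cofactor C_{31} = 1 * -41 = -41

-41


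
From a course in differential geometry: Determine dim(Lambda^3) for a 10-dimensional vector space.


The dimension of the space of p-forms on an n-dimensional space is C(n, p).
n = 10, p = 3
C(10, 3) = 10! / (3! * 7!) = 120

120


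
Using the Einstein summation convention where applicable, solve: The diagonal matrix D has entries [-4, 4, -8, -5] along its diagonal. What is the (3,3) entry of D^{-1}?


For a diagonal matrix, the inverse has entries (D^{-1})_{ii} = 1/d_{ii}.
The diagonal entries are: d_{11} = -4, d_{22} = 4, d_{33} = -8, d_{44} = -5
We need (D^{-1})_{33} = 1/d_{33} = 1/-8 = -1/8

-1/8


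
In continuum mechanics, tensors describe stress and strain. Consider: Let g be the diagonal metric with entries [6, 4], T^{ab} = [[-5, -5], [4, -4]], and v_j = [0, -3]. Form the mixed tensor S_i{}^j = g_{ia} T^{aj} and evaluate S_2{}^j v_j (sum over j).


Step 1: lower the first index. For a diagonal metric, g_{ia} T^{aj} = g_{ii} T^{ij} (no sum on i).
g_{22} = 4
S_2{}^1 = 4 * T^{21} = 4 * 4 = 16
S_2{}^2 = 4 * T^{22} = 4 * -4 = -16
Step 2: contract S_2{}^j with v_j.
S_2{}^1 * v_1 = 16 * 0 = 0
S_2{}^2 * v_2 = -16 * -3 = 48
Result = 0 + 48 = 48

48


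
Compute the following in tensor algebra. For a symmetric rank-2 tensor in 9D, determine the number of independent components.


A symmetric rank-2 tensor in d dimensions has d(d+1)/2 independent components.
d = 9
d(d+1)/2 = 9 * 10 / 2 = 90 / 2 = 45

45


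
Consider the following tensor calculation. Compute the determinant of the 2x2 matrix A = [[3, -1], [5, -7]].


For a 2x2 matrix [[a, b], [c, d]], det = a*d - b*c.
a = 3, b = -1, c = 5, d = -7
a*d = 3 * -7 = -21
b*c = -1 * 5 = -5
det = -21 - -5 = -16

-16


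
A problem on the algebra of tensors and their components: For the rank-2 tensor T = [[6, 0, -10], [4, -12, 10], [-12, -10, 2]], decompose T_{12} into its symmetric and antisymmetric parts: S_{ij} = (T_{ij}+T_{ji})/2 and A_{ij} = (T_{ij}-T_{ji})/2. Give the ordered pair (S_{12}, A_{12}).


T_{12} = 0
T_{21} = 4
S_{12} = (0 + 4)/2 = 4/2 = 2
A_{12} = (0 - 4)/2 = -4/2 = -2
Check: S + A = 2 + -2 = 0 = T_{12}.

(2, -2)


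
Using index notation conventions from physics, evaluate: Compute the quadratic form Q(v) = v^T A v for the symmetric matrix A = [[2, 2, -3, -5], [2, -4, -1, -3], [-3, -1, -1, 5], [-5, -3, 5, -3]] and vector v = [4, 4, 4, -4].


First compute Av:
(Av)_1 = 2*4 + 2*4 + -3*4 + -5*-4 = 24
(Av)_2 = 2*4 + -4*4 + -1*4 + -3*-4 = 0
(Av)_3 = -3*4 + -1*4 + -1*4 + 5*-4 = -40
(Av)_4 = -5*4 + -3*4 + 5*4 + -3*-4 = 0
Av = [24, 0, -40, 0]
Then v^T (Av) = 4*24 + 4*0 + 4*-40 + -4*0
= 96 + 0 + -160 + 0 = -64

-64


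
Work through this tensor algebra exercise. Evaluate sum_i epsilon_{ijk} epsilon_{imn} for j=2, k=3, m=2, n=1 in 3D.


Using the identity: epsilon_{ijk} epsilon_{imn} = delta_{jm} delta_{kn} - delta_{jn} delta_{km}.
delta_{22} = 1
delta_{31} = 0
delta_{21} = 0
delta_{32} = 0
Result = 1 * 0 - 0 * 0 = 0 - 0 = 0

0


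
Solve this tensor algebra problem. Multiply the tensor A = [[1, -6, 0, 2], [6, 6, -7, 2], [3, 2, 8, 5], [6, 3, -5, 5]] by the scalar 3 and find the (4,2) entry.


Scalar multiplication: (cA)_{ij} = c * A_{ij}.
c = 3
A_{42} = 3
(cA)_{42} = 3 * 3 = 9

9


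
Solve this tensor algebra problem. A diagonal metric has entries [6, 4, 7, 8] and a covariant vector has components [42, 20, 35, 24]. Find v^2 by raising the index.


To raise an index with a diagonal metric: v^i = v_i / g_{ii}.
For index 2: v_2 = 20, g_{22} = 4
v^2 = 20 / 4 = 5

5


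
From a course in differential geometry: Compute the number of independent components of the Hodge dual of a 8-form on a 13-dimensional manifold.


The Hodge dual of a p-form on an n-dimensional manifold is an (n-p)-form.
n = 13, p = 8, so dual degree = 13 - 8 = 5
The number of components is C(n, n-p) = C(13, 5) = 1287

1287


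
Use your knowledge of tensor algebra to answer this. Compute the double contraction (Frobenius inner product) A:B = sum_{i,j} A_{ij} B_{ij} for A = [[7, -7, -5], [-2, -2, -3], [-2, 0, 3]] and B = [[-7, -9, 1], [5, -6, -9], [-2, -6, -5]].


A:B = sum over all i,j of A_{ij} * B_{ij}.
Row 1: 7*-7=-49, -7*-9=63, -5*1=-5 => row sum = 9
Row 2: -2*5=-10, -2*-6=12, -3*-9=27 => row sum = 29
Row 3: -2*-2=4, 0*-6=0, 3*-5=-15 => row sum = -11
Total = 9 + 29 + -11 = 27

27


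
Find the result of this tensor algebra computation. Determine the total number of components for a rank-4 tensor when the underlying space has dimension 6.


The number of components of a rank-r tensor in d dimensions is d^r.
Here d = 6 and r = 4.
6^4 = 1296

1296


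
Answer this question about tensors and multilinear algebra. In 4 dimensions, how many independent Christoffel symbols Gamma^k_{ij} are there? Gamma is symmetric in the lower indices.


Christoffel symbols Gamma^k_{ij} are symmetric in i,j, so there are d * d(d+1)/2 independent symbols.
d = 4
d(d+1)/2 = 4 * 5 / 2 = 10
Total = 4 * 10 = 40

40


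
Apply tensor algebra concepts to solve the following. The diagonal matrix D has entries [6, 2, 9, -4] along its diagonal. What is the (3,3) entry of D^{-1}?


For a diagonal matrix, the inverse has entries (D^{-1})_{ii} = 1/d_{ii}.
The diagonal entries are: d_{11} = 6, d_{22} = 2, d_{33} = 9, d_{44} = -4
We need (D^{-1})_{33} = 1/d_{33} = 1/9 = 1/9

1/9


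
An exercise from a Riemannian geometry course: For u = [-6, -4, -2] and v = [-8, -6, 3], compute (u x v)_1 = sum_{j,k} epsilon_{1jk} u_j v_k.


(u x v)_1 = sum_{j,k} epsilon_{1jk} u_j v_k. Only permutations of (1,2,3) contribute; the two non-zero terms are:
eps_{123} u_2 v_3 = 1 * -4 * 3 = -12
eps_{132} u_3 v_2 = -1 * -2 * -6 = -12
(u x v)_1 = -24

-24


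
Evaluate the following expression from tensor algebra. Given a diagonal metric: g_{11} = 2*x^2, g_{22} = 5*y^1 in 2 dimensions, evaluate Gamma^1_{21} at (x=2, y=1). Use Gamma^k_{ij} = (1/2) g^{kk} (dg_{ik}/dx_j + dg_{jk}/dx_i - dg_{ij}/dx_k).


For a diagonal metric, Gamma^k_{ij} = (1/2) g^{kk} (dg_{ik}/dx_j + dg_{jk}/dx_i - dg_{ij}/dx_k).
The metric is diagonal, so g_{ab} = 0 for a != b.
At the given point: g_{11} = 8, g_{22} = 5
g^{11} = 1/8
dg_{21}/dx_1 = 0 (off-diagonal)
dg_{11}/dx_2 = dg_{11}/dx_2 = 0
dg_{21}/dx_1 = 0 (off-diagonal)
Numerator = 0 + 0 - 0 = 0
Gamma^1_{21} = 0 / (2 * 8) = 0

0
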